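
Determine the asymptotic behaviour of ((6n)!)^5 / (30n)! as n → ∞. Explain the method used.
((6n)!)^5/(30n)! ~ ((2π·6n)^(4/2) / sqrt(5)) · 5^(−5·6n)  →  0

Write N = 6n. Stirling: N! ~ sqrt(2π N)(N/e)^N and (5N)! ~ sqrt(2π·5N)·(5N/e)^(5N).
  (N!)^5/(5N)! ~ (2π N)^(5/2) (N/e)^(5N) / [sqrt(2π·5N) (5N/e)^(5N)]
     = (2π N)^(5/2) / sqrt(2π·5N) · (N/(5N))^(5N)
     = (2π N)^((5−1)/2) / sqrt(5) · 5^(−5N).
Since 5^5 > 1, the factor 5^(−5N) decays exponentially, so the ratio → 0. Substituting N = 6n gives the stated form.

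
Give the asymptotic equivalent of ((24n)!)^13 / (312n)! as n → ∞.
((24n)!)^13/(312n)! ~ ((2π·24n)^(12/2) / sqrt(13)) · 13^(−13·24n)  →  0

Write N = 24n. Stirling: N! ~ sqrt(2π N)(N/e)^N and (13N)! ~ sqrt(2π·13N)·(13N/e)^(13N).
  (N!)^13/(13N)! ~ (2π N)^(13/2) (N/e)^(13N) / [sqrt(2π·13N) (13N/e)^(13N)]
     = (2π N)^(13/2) / sqrt(2π·13N) · (N/(13N))^(13N)
     = (2π N)^((13−1)/2) / sqrt(13) · 13^(−13N).
Since 13^13 > 1, the factor 13^(−13N) decays exponentially, so the ratio → 0. Substituting N = 24n gives the stated form.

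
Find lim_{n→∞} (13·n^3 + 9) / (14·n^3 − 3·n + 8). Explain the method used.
lim = 13/14

For large n the leading n^3 terms dominate both numerator and denominator. Dividing top and bottom by n^3, every other term tends to 0, leaving 13/14.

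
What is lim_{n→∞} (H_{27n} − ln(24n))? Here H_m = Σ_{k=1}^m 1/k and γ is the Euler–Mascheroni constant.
lim = ln(9/8) + γ

By Euler-Maclaurin, H_m = ln m + γ + O(1/m). So
  H_{27n} − ln(24n) = ln(27n) + γ − ln(24n) + O(1/n)
                       = ln(27/24) + γ + O(1/n).
Hence the limit is ln(27/24) + γ (= ln(9/8)).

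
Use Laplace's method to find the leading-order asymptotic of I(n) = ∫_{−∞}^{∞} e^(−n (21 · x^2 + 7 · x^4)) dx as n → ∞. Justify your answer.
I(n) ~ sqrt(π/(21n))

φ(x) = 21 · x^2 + 7 · x^4 has its unique global minimum at x* = 0 (since φ'(x) = 42x + 28x^3 = 0 only at x = 0 for real x with both coefficients positive, and φ → ∞ as |x| → ∞). At x* = 0, φ(0) = 0 and φ''(0) = 42. Laplace's method then gives
  I(n) ~ sqrt(2π / (n · φ''(0))) · e^(−n φ(0)) = sqrt(2π / (42n)) = sqrt(π/(21n)).
The 7 · x^4 term contributes only at subleading order (an O(1/n) relative correction).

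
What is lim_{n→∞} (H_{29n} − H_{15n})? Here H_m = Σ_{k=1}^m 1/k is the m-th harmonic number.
lim = ln(29/15)

Euler-Maclaurin gives H_m = ln m + γ + 1/(2m) + O(1/m^2). The γ and O(1/m) terms cancel in the difference:
  H_{29n} − H_{15n} = ln(29n) − ln(15n) + O(1/n) = ln(29/15) + O(1/n).
Hence the limit is ln(29/15).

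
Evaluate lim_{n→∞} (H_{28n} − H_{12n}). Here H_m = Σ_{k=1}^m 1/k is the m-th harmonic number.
lim = ln(28/12) = ln(7/3)

Euler-Maclaurin gives H_m = ln m + γ + 1/(2m) + O(1/m^2). The γ and O(1/m) terms cancel in the difference:
  H_{28n} − H_{12n} = ln(28n) − ln(12n) + O(1/n) = ln(28/12) + O(1/n).
Hence the limit is ln(28/12) = ln(7/3).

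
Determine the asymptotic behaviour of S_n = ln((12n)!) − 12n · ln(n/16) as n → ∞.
S_n ~ 12n · (ln 192 − 1) + O(ln n)

Stirling: ln((12n)!) = 12n ln(12n) − 12n + O(ln n).
  S_n = 12n ln(12n) − 12n − 12n ln(n/16) + O(ln n)
      = 12n ln(12n) − 12n ln n + 12n ln 16 − 12n + O(ln n)
      = 12n ln 12 + 12n ln 16 − 12n + O(ln n)
      = 12n (ln 192 − 1) + O(ln n).
Numerically ln(192) − 1 ≈ 4.2575.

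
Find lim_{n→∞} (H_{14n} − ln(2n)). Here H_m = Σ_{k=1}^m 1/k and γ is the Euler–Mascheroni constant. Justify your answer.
lim = ln 7 + γ

By Euler-Maclaurin, H_m = ln m + γ + O(1/m). So
  H_{14n} − ln(2n) = ln(14n) + γ − ln(2n) + O(1/n)
                       = ln(14/2) + γ + O(1/n).
Hence the limit is ln(14/2) + γ (= ln 7).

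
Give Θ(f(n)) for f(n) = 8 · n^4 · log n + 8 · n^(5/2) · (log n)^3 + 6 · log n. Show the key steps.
f(n) ∈ Θ(n^4 · log n)

Compare the terms by growth order. For large n, n^a · (log n)^b dominates n^a' · (log n)^b' iff a > a', or (a = a' and b > b'). Ranking the 3 terms shows the dominant one is 8 · n^4 · log n. Hence f(n) ∈ Θ(n^4 · log n).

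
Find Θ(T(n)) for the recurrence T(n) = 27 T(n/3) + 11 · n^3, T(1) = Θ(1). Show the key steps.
T(n) = Θ(n^3 log n)

log_3 27 = 3, and f(n) = 11 · n^3 = Θ(n^(log_3 27)). This is Case 2 of the master theorem: T(n) = Θ(f(n) · log n) = Θ(n^3 log n).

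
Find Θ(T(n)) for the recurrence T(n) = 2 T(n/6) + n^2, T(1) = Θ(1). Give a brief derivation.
T(n) = Θ(n^2)

log_6 2 ≈ 0.387. f(n) = n^2 dominates n^(log_6 2) since 2 > 0.387, and the regularity condition a·f(n/b) = 2·(n/6)^2 = (2/36)·n^2 ≤ c·f(n) holds with c = 2/36 ≈ 0.0556 < 1. So this is Case 3: T(n) = Θ(f(n)) = Θ(n^2).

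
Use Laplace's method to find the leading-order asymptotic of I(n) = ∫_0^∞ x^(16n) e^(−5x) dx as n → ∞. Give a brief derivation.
I(n) ~ (sqrt(2π·16n) / 5) · (16n/(5e))^(16n)

Write the integrand as exp(16n ln x − 5x) and set f(x) = 16n ln x − 5x. Then f'(x) = 16n/x − 5 = 0 at x* = 16n/5, and f''(x*) = −16n/x*^2 = −5^2/(16n). Laplace's method (interior maximum) gives
  I(n) ~ e^(f(x*)) · sqrt(2π / |f''(x*)|)
        = exp(16n ln(16n/5) − 16n) · sqrt(2π · 16n / 5^2)
        = (16n/5)^(16n) e^(−16n) · sqrt(2π·16n) / 5
        = (sqrt(2π·16n) / 5) · (16n/(5e))^(16n).
This matches Γ(16n+1)/5^(16n+1) with Stirling applied to Γ.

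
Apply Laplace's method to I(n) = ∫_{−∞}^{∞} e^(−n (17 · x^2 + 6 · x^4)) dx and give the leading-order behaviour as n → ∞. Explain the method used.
I(n) ~ sqrt(π/(17n))

φ(x) = 17 · x^2 + 6 · x^4 has its unique global minimum at x* = 0 (since φ'(x) = 34x + 24x^3 = 0 only at x = 0 for real x with both coefficients positive, and φ → ∞ as |x| → ∞). At x* = 0, φ(0) = 0 and φ''(0) = 34. Laplace's method then gives
  I(n) ~ sqrt(2π / (n · φ''(0))) · e^(−n φ(0)) = sqrt(2π / (34n)) = sqrt(π/(17n)).
The 6 · x^4 term contributes only at subleading order (an O(1/n) relative correction).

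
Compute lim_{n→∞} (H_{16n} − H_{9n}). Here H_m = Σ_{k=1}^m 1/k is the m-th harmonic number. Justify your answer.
lim = ln(16/9)

Euler-Maclaurin gives H_m = ln m + γ + 1/(2m) + O(1/m^2). The γ and O(1/m) terms cancel in the difference:
  H_{16n} − H_{9n} = ln(16n) − ln(9n) + O(1/n) = ln(16/9) + O(1/n).
Hence the limit is ln(16/9).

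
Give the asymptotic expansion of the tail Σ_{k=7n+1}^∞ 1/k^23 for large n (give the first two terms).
Σ_{k>7n} 1/k^23 = 1/(22 · (7n)^22) − 1/(2 · (7n)^23) + O(1/(7n)^24)

Compare to the integral: ∫_{7n}^∞ x^(−23) dx = [−x^(−22)/22]_{7n}^∞ = 1/((23−1)·(7n)^22). The Euler-Maclaurin correction adds −f(7n)/2 = −1/(2·(7n)^23). Euler-Maclaurin then gives
  Σ_{k>7n} 1/k^23 = ∫_{7n}^∞ dx/x^23 − 1/(2·(7n)^23) + O(1/(7n)^24).
(Equivalently this is ζ(23) − Σ_{k≤7n} 1/k^23.)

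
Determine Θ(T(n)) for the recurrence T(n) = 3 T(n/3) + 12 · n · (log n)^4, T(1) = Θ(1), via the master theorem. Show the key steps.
T(n) = Θ(n · (log n)^5)

Here log_3 3 = 1 and f(n) = 12 · n · (log n)^4 = Θ(n^(log_3 3) · (log n)^4). This is the extended Case 2 of the master theorem (f matches the critical exponent up to log factors), giving T(n) = Θ(n^(log_3 3) · (log n)^(4+1)) = Θ(n · (log n)^5).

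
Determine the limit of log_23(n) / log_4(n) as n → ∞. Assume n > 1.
lim = ln(4) / ln(23) = log_23(4)

Change of base: log_23(n) = ln n / ln 23 and log_4(n) = ln n / ln 4. The ratio is (ln n / ln 23) · (ln 4 / ln n) = ln 4 / ln 23, a constant independent of n. So the limit is ln 4 / ln 23 = log_23(4).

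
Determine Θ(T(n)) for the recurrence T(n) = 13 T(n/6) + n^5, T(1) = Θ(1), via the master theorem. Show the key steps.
T(n) = Θ(n^5)

log_6 13 ≈ 1.432. f(n) = n^5 dominates n^(log_6 13) since 5 > 1.432, and the regularity condition a·f(n/b) = 13·(n/6)^5 = (13/7776)·n^5 ≤ c·f(n) holds with c = 13/7776 ≈ 0.00167 < 1. So this is Case 3: T(n) = Θ(f(n)) = Θ(n^5).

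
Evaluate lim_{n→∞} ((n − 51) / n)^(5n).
lim = e^(−255)

Rewrite as (1 − 51/n)^(5n). By the standard limit (1 + x/n)^n → e^x, we have (1 − 51/n)^n → e^(−51), and raising to the 5th power gives e^(−255).
More precisely, ln[(1 − 51/n)^(5n)] = 5n · ln(1 − 51/n) = 5n · (-51/n + O(1/n^2)) = -255 + O(1/n) → -255.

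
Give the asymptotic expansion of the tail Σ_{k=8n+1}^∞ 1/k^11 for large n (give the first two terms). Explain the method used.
Σ_{k>8n} 1/k^11 = 1/(10 · (8n)^10) − 1/(2 · (8n)^11) + O(1/(8n)^12)

Compare to the integral: ∫_{8n}^∞ x^(−11) dx = [−x^(−10)/10]_{8n}^∞ = 1/((11−1)·(8n)^10). The Euler-Maclaurin correction adds −f(8n)/2 = −1/(2·(8n)^11). Euler-Maclaurin then gives
  Σ_{k>8n} 1/k^11 = ∫_{8n}^∞ dx/x^11 − 1/(2·(8n)^11) + O(1/(8n)^12).
(Equivalently this is ζ(11) − Σ_{k≤8n} 1/k^11.)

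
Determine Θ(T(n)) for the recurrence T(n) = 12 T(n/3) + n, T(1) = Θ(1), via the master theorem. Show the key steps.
T(n) = Θ(n^(log_3 12))

Master theorem: compare f(n) = n to n^(log_3 12) where log_3 12 ≈ 2.262. Since 1 < log_3 12, we have f(n) = O(n^(log_3 12 − ε)) for some ε > 0 — Case 1. Hence T(n) = Θ(n^(log_3 12)).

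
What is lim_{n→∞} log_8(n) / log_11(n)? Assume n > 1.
lim = ln(11) / ln(8) = log_8(11)

Change of base: log_8(n) = ln n / ln 8 and log_11(n) = ln n / ln 11. The ratio is (ln n / ln 8) · (ln 11 / ln n) = ln 11 / ln 8, a constant independent of n. So the limit is ln 11 / ln 8 = log_8(11).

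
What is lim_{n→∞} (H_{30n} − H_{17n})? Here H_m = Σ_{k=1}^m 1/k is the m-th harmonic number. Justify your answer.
lim = ln(30/17)

Euler-Maclaurin gives H_m = ln m + γ + 1/(2m) + O(1/m^2). The γ and O(1/m) terms cancel in the difference:
  H_{30n} − H_{17n} = ln(30n) − ln(17n) + O(1/n) = ln(30/17) + O(1/n).
Hence the limit is ln(30/17).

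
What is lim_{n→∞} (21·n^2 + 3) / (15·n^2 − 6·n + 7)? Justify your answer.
lim = 21/15 = 7/5

For large n the leading n^2 terms dominate both numerator and denominator. Dividing top and bottom by n^2, every other term tends to 0, leaving 21/15 = 7/5.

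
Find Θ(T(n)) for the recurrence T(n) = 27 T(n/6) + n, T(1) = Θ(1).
T(n) = Θ(n^(log_6 27))

Master theorem: compare f(n) = n to n^(log_6 27) where log_6 27 ≈ 1.839. Since 1 < log_6 27, we have f(n) = O(n^(log_6 27 − ε)) for some ε > 0 — Case 1. Hence T(n) = Θ(n^(log_6 27)).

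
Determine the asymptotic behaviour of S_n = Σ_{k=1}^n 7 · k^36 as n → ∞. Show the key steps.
S_n ~ 7 · n^37 / 37

By integral comparison (Euler-Maclaurin), Σ_{k=1}^n 7 · k^36 = 7 · ∫_0^n x^36 dx + O(n^36) = 7 · n^37/37 + O(n^36). (Equivalently, Faulhaber's formula gives the same leading term.)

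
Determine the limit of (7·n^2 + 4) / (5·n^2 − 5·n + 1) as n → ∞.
lim = 7/5

For large n the leading n^2 terms dominate both numerator and denominator. Dividing top and bottom by n^2, every other term tends to 0, leaving 7/5.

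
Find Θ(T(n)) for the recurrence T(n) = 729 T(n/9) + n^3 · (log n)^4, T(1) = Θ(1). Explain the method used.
T(n) = Θ(n^3 · (log n)^5)

Here log_9 729 = 3 and f(n) = n^3 · (log n)^4 = Θ(n^(log_9 729) · (log n)^4). This is the extended Case 2 of the master theorem (f matches the critical exponent up to log factors), giving T(n) = Θ(n^(log_9 729) · (log n)^(4+1)) = Θ(n^3 · (log n)^5).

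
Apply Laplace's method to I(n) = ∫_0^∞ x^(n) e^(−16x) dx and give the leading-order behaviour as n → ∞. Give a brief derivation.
I(n) ~ (sqrt(2π·n) / 16) · (n/(16e))^(n)

Write the integrand as exp(n ln x − 16x) and set f(x) = n ln x − 16x. Then f'(x) = n/x − 16 = 0 at x* = n/16, and f''(x*) = −n/x*^2 = −16^2/(n). Laplace's method (interior maximum) gives
  I(n) ~ e^(f(x*)) · sqrt(2π / |f''(x*)|)
        = exp(n ln(n/16) − n) · sqrt(2π · n / 16^2)
        = (n/16)^(n) e^(−n) · sqrt(2π·n) / 16
        = (sqrt(2π·n) / 16) · (n/(16e))^(n).
This matches Γ(n+1)/16^(n+1) with Stirling applied to Γ.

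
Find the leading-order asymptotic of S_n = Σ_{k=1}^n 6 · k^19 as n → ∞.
S_n ~ 3 · n^20 / 10

By integral comparison (Euler-Maclaurin), Σ_{k=1}^n 6 · k^19 = 6 · ∫_0^n x^19 dx + O(n^19) = 6 · n^20/20 = 3 · n^20 / 10 + O(n^19). (Equivalently, Faulhaber's formula gives the same leading term.)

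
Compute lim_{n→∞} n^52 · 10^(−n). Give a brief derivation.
lim = 0

Exponentials with base > 1 dominate every fixed polynomial: for any fixed c, n^c / 10^n → 0 as n → ∞ (e.g. by the ratio test, or by writing 10^n = e^(n ln 10) and noting e^(n ln 10) / n^c → ∞). Hence n^52 · 10^(−n) = n^52 / 10^n → 0.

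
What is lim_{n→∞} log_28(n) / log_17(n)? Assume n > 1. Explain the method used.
lim = ln(17) / ln(28) = log_28(17)

Change of base: log_28(n) = ln n / ln 28 and log_17(n) = ln n / ln 17. The ratio is (ln n / ln 28) · (ln 17 / ln n) = ln 17 / ln 28, a constant independent of n. So the limit is ln 17 / ln 28 = log_28(17).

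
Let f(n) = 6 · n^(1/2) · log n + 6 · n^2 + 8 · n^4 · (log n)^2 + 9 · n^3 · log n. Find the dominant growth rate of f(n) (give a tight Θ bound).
f(n) ∈ Θ(n^4 · (log n)^2)

Compare the terms by growth order. For large n, n^a · (log n)^b dominates n^a' · (log n)^b' iff a > a', or (a = a' and b > b'). Ranking the 4 terms shows the dominant one is 8 · n^4 · (log n)^2. Hence f(n) ∈ Θ(n^4 · (log n)^2).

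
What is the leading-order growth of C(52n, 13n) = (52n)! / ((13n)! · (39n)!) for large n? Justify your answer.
C(52n, 13n) ~ (256/27)^(13n) · sqrt(2/(3π·13n))

Write N = 13n. Apply Stirling to each factorial:
  (4N)! ~ sqrt(2π·4N) · (4N/e)^(4N),
  N! ~ sqrt(2π N) · (N/e)^N,
  (3N)! ~ sqrt(2π·3N) · (3N/e)^(3N).
The exponential factors combine to (4N)^(4N) / (N^N · (3N)^(3N)) = 4^(4N)/3^(3N) = (4^4/3^3)^N = (256/27)^N.
The square-root prefactors combine to sqrt(2π·4N) / (sqrt(2π N)·sqrt(2π·3N)) = sqrt(4 / (2π·3·N)) = sqrt(2/(3π·13n)).
Substituting N = 13n: C(52n, 13n) ~ (256/27)^(13n) · sqrt(2/(3π·13n)).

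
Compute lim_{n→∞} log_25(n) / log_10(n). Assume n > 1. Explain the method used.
lim = ln(10) / ln(25) = log_25(10)

Change of base: log_25(n) = ln n / ln 25 and log_10(n) = ln n / ln 10. The ratio is (ln n / ln 25) · (ln 10 / ln n) = ln 10 / ln 25, a constant independent of n. So the limit is ln 10 / ln 25 = log_25(10).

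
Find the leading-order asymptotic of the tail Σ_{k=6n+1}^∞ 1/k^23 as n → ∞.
Σ_{k>6n} 1/k^23 ~ 1/(22 · (6n)^22)

Compare to the integral: ∫_{6n}^∞ x^(−23) dx = [−x^(−22)/22]_{6n}^∞ = 1/((23−1)·(6n)^22). Euler-Maclaurin then gives
  Σ_{k>6n} 1/k^23 = ∫_{6n}^∞ dx/x^23 − 1/(2·(6n)^23) + O(1/(6n)^24).
(Equivalently this is ζ(23) − Σ_{k≤6n} 1/k^23.)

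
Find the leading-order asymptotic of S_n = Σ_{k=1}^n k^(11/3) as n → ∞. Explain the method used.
S_n ~ (3/14) · n^(14/3)

Integral comparison: Σ_{k=1}^n k^(11/3) = ∫_0^n x^(11/3) dx + O(n^(11/3)). The integral is n^(1 + 11/3) / (1 + 11/3) = n^((11+3)/3) / ((11+3)/3) = (3/14) · n^(14/3).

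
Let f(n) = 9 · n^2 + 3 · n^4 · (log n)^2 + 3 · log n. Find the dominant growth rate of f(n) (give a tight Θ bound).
f(n) ∈ Θ(n^4 · (log n)^2)

Compare the terms by growth order. For large n, n^a · (log n)^b dominates n^a' · (log n)^b' iff a > a', or (a = a' and b > b'). Ranking the 3 terms shows the dominant one is 3 · n^4 · (log n)^2. Hence f(n) ∈ Θ(n^4 · (log n)^2).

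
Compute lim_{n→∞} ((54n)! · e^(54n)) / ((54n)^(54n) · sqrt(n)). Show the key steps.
lim = sqrt(2π·54)

Stirling: (54n)! ~ sqrt(2π·54n) · (54n/e)^(54n). Hence
  (54n)! · e^(54n) / (54n)^(54n) ~ sqrt(2π·54n).
Dividing by sqrt(n): sqrt(2π·54n) / sqrt(n) = sqrt(2π·54) · n^((1−1)/2), so the limit is sqrt(2π·54).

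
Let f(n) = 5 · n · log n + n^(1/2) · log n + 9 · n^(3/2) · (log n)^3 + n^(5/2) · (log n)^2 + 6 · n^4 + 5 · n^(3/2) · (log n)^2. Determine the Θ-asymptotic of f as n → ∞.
f(n) ∈ Θ(n^4)

Compare the terms by growth order. For large n, n^a · (log n)^b dominates n^a' · (log n)^b' iff a > a', or (a = a' and b > b'). Ranking the 6 terms shows the dominant one is 6 · n^4. Hence f(n) ∈ Θ(n^4).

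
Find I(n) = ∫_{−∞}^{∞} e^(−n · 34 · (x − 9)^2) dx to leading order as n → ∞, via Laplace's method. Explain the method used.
I(n) = sqrt(π/(34n))

Here φ(x) = 34 · (x − 9)^2 has its unique minimum at x* = 9 with φ(x*) = 0 and φ''(x*) = 68. Laplace's method gives
  I(n) ~ e^(−n φ(x*)) · sqrt(2π / (n · φ''(x*))) = sqrt(2π / (68n)) = sqrt(π/(34n)).
This is exact: substituting u = (x − 9)·sqrt(34n) gives I(n) = (1/sqrt(34n)) ∫_{−∞}^{∞} e^(−u^2) du = sqrt(π/(34n)).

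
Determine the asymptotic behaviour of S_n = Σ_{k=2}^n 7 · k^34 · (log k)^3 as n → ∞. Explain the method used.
S_n ~ n^35 · (log n)^3 / 5

By integral comparison, S_n = ∫_1^n 7 · x^34 · (log x)^3 dx + O(n^34 · (log n)^3). For the integral, the leading term of ∫_1^n x^34 (log x)^3 dx is n^35/35 · (log n)^3 (by repeated integration by parts; each step lowers the log-exponent and produces a relatively O(1/log n) correction). Hence S_n ~ n^35 · (log n)^3 / 5.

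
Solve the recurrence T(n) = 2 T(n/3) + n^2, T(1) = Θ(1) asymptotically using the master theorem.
T(n) = Θ(n^2)

log_3 2 ≈ 0.631. f(n) = n^2 dominates n^(log_3 2) since 2 > 0.631, and the regularity condition a·f(n/b) = 2·(n/3)^2 = (2/9)·n^2 ≤ c·f(n) holds with c = 2/9 ≈ 0.222 < 1. So this is Case 3: T(n) = Θ(f(n)) = Θ(n^2).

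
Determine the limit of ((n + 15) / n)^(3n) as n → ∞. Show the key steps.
lim = e^45

Rewrite as (1 + 15/n)^(3n). By the standard limit (1 + x/n)^n → e^x, we have (1 + 15/n)^n → e^15, and raising to the 3rd power gives e^45.
More precisely, ln[(1 + 15/n)^(3n)] = 3n · ln(1 + 15/n) = 3n · (15/n + O(1/n^2)) = 45 + O(1/n) → 45.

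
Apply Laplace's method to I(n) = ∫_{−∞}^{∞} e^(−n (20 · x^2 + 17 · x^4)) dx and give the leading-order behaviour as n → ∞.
I(n) ~ sqrt(π/(20n))

φ(x) = 20 · x^2 + 17 · x^4 has its unique global minimum at x* = 0 (since φ'(x) = 40x + 68x^3 = 0 only at x = 0 for real x with both coefficients positive, and φ → ∞ as |x| → ∞). At x* = 0, φ(0) = 0 and φ''(0) = 40. Laplace's method then gives
  I(n) ~ sqrt(2π / (n · φ''(0))) · e^(−n φ(0)) = sqrt(2π / (40n)) = sqrt(π/(20n)).
The 17 · x^4 term contributes only at subleading order (an O(1/n) relative correction).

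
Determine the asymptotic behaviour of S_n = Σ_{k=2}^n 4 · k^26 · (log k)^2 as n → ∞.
S_n ~ 4 · n^27 · (log n)^2 / 27

By integral comparison, S_n = ∫_1^n 4 · x^26 · (log x)^2 dx + O(n^26 · (log n)^2). For the integral, the leading term of ∫_1^n x^26 (log x)^2 dx is n^27/27 · (log n)^2 (by repeated integration by parts; each step lowers the log-exponent and produces a relatively O(1/log n) correction). Hence S_n ~ 4 · n^27 · (log n)^2 / 27.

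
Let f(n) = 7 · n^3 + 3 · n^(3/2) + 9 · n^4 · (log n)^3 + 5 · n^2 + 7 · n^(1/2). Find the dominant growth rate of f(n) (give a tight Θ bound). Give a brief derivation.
f(n) ∈ Θ(n^4 · (log n)^3)

Compare the terms by growth order. For large n, n^a · (log n)^b dominates n^a' · (log n)^b' iff a > a', or (a = a' and b > b'). Ranking the 5 terms shows the dominant one is 9 · n^4 · (log n)^3. Hence f(n) ∈ Θ(n^4 · (log n)^3).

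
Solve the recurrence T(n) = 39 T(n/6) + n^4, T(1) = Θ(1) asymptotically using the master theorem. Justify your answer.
T(n) = Θ(n^4)

log_6 39 ≈ 2.045. f(n) = n^4 dominates n^(log_6 39) since 4 > 2.045, and the regularity condition a·f(n/b) = 39·(n/6)^4 = (39/1296)·n^4 ≤ c·f(n) holds with c = 39/1296 ≈ 0.0301 < 1. So this is Case 3: T(n) = Θ(f(n)) = Θ(n^4).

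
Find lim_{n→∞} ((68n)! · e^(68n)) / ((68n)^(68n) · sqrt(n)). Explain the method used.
lim = sqrt(2π·68)

Stirling: (68n)! ~ sqrt(2π·68n) · (68n/e)^(68n). Hence
  (68n)! · e^(68n) / (68n)^(68n) ~ sqrt(2π·68n).
Dividing by sqrt(n): sqrt(2π·68n) / sqrt(n) = sqrt(2π·68) · n^((1−1)/2), so the limit is sqrt(2π·68).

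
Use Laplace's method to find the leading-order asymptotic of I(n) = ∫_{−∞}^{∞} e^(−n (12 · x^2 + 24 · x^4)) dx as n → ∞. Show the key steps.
I(n) ~ sqrt(π/(12n))

φ(x) = 12 · x^2 + 24 · x^4 has its unique global minimum at x* = 0 (since φ'(x) = 24x + 96x^3 = 0 only at x = 0 for real x with both coefficients positive, and φ → ∞ as |x| → ∞). At x* = 0, φ(0) = 0 and φ''(0) = 24. Laplace's method then gives
  I(n) ~ sqrt(2π / (n · φ''(0))) · e^(−n φ(0)) = sqrt(2π / (24n)) = sqrt(π/(12n)).
The 24 · x^4 term contributes only at subleading order (an O(1/n) relative correction).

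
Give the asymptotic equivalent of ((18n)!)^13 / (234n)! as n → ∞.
((18n)!)^13/(234n)! ~ ((2π·18n)^(12/2) / sqrt(13)) · 13^(−13·18n)  →  0

Write N = 18n. Stirling: N! ~ sqrt(2π N)(N/e)^N and (13N)! ~ sqrt(2π·13N)·(13N/e)^(13N).
  (N!)^13/(13N)! ~ (2π N)^(13/2) (N/e)^(13N) / [sqrt(2π·13N) (13N/e)^(13N)]
     = (2π N)^(13/2) / sqrt(2π·13N) · (N/(13N))^(13N)
     = (2π N)^((13−1)/2) / sqrt(13) · 13^(−13N).
Since 13^13 > 1, the factor 13^(−13N) decays exponentially, so the ratio → 0. Substituting N = 18n gives the stated form.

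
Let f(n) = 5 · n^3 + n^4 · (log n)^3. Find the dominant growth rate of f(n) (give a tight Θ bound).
f(n) ∈ Θ(n^4 · (log n)^3)

Compare the terms by growth order. For large n, n^a · (log n)^b dominates n^a' · (log n)^b' iff a > a', or (a = a' and b > b'). Ranking the 2 terms shows the dominant one is n^4 · (log n)^3. Hence f(n) ∈ Θ(n^4 · (log n)^3).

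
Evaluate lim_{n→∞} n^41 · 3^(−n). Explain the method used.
lim = 0

Exponentials with base > 1 dominate every fixed polynomial: for any fixed c, n^c / 3^n → 0 as n → ∞ (e.g. by the ratio test, or by writing 3^n = e^(n ln 3) and noting e^(n ln 3) / n^c → ∞). Hence n^41 · 3^(−n) = n^41 / 3^n → 0.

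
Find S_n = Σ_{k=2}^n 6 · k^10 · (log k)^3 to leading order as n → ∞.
S_n ~ 6 · n^11 · (log n)^3 / 11

By integral comparison, S_n = ∫_1^n 6 · x^10 · (log x)^3 dx + O(n^10 · (log n)^3). For the integral, the leading term of ∫_1^n x^10 (log x)^3 dx is n^11/11 · (log n)^3 (by repeated integration by parts; each step lowers the log-exponent and produces a relatively O(1/log n) correction). Hence S_n ~ 6 · n^11 · (log n)^3 / 11.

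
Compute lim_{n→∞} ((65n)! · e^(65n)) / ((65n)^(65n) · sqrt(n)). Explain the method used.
lim = sqrt(2π·65)

Stirling: (65n)! ~ sqrt(2π·65n) · (65n/e)^(65n). Hence
  (65n)! · e^(65n) / (65n)^(65n) ~ sqrt(2π·65n).
Dividing by sqrt(n): sqrt(2π·65n) / sqrt(n) = sqrt(2π·65) · n^((1−1)/2), so the limit is sqrt(2π·65).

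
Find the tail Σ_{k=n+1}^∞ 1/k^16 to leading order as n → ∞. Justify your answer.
Σ_{k>n} 1/k^16 ~ 1/(15 · n^15)

Compare to the integral: ∫_{n}^∞ x^(−16) dx = [−x^(−15)/15]_{n}^∞ = 1/((16−1)·n^15). Euler-Maclaurin then gives
  Σ_{k>n} 1/k^16 = ∫_{n}^∞ dx/x^16 − 1/(2·n^16) + O(1/n^17).
(Equivalently this is ζ(16) − Σ_{k≤n} 1/k^16.)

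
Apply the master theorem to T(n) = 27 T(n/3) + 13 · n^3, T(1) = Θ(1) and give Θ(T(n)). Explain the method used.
T(n) = Θ(n^3 log n)

log_3 27 = 3, and f(n) = 13 · n^3 = Θ(n^(log_3 27)). This is Case 2 of the master theorem: T(n) = Θ(f(n) · log n) = Θ(n^3 log n).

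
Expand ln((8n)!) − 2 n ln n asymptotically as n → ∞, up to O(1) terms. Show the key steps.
ln((8n)!) − 2 n ln n = 6 n ln n + 8(ln 8 − 1) n + (1/2) ln(2π·8n) + O(1/n)

Stirling: ln((8n)!) = 8n ln(8n) − 8n + (1/2) ln(2π·8n) + O(1/n).
Expand 8n ln(8n) = 8n (ln n + ln 8) = 8n ln n + 8n ln 8.
Subtract 2n ln n: leading term is (8 − 2) n ln n = 6 n ln n. The next term is 8n ln 8 − 8n = 8(ln 8 − 1) n. Then the (1/2) ln(2π·8n) correction.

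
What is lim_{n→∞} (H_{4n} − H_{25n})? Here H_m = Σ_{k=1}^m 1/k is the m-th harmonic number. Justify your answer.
lim = ln(4/25)

Euler-Maclaurin gives H_m = ln m + γ + 1/(2m) + O(1/m^2). The γ and O(1/m) terms cancel in the difference:
  H_{4n} − H_{25n} = ln(4n) − ln(25n) + O(1/n) = ln(4/25) + O(1/n).
Hence the limit is ln(4/25).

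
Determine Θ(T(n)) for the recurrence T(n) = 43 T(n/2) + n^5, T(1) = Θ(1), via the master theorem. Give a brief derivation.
T(n) = Θ(n^(log_2 43))

Master theorem: compare f(n) = n^5 to n^(log_2 43) where log_2 43 ≈ 5.426. Since 5 < log_2 43, we have f(n) = O(n^(log_2 43 − ε)) for some ε > 0 — Case 1. Hence T(n) = Θ(n^(log_2 43)).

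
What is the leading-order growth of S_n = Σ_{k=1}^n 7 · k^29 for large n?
S_n ~ 7 · n^30 / 30

By integral comparison (Euler-Maclaurin), Σ_{k=1}^n 7 · k^29 = 7 · ∫_0^n x^29 dx + O(n^29) = 7 · n^30/30 + O(n^29). (Equivalently, Faulhaber's formula gives the same leading term.)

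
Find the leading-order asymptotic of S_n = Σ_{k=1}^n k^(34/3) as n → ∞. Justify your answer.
S_n ~ (3/37) · n^(37/3)

Integral comparison: Σ_{k=1}^n k^(34/3) = ∫_0^n x^(34/3) dx + O(n^(34/3)). The integral is n^(1 + 34/3) / (1 + 34/3) = n^((34+3)/3) / ((34+3)/3) = (3/37) · n^(37/3).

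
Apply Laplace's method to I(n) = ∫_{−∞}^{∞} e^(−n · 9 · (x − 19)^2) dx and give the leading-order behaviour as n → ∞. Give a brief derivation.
I(n) = sqrt(π/(9n))

Here φ(x) = 9 · (x − 19)^2 has its unique minimum at x* = 19 with φ(x*) = 0 and φ''(x*) = 18. Laplace's method gives
  I(n) ~ e^(−n φ(x*)) · sqrt(2π / (n · φ''(x*))) = sqrt(2π / (18n)) = sqrt(π/(9n)).
This is exact: substituting u = (x − 19)·sqrt(9n) gives I(n) = (1/sqrt(9n)) ∫_{−∞}^{∞} e^(−u^2) du = sqrt(π/(9n)).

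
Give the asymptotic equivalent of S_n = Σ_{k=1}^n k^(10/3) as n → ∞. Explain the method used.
S_n ~ (3/13) · n^(13/3)

Integral comparison: Σ_{k=1}^n k^(10/3) = ∫_0^n x^(10/3) dx + O(n^(10/3)). The integral is n^(1 + 10/3) / (1 + 10/3) = n^((10+3)/3) / ((10+3)/3) = (3/13) · n^(13/3).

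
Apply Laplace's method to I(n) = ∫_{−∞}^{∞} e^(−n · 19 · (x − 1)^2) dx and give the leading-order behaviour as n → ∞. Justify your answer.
I(n) = sqrt(π/(19n))

Here φ(x) = 19 · (x − 1)^2 has its unique minimum at x* = 1 with φ(x*) = 0 and φ''(x*) = 38. Laplace's method gives
  I(n) ~ e^(−n φ(x*)) · sqrt(2π / (n · φ''(x*))) = sqrt(2π / (38n)) = sqrt(π/(19n)).
This is exact: substituting u = (x − 1)·sqrt(19n) gives I(n) = (1/sqrt(19n)) ∫_{−∞}^{∞} e^(−u^2) du = sqrt(π/(19n)).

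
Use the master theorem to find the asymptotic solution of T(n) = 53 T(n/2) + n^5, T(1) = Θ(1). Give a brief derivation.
T(n) = Θ(n^(log_2 53))

Master theorem: compare f(n) = n^5 to n^(log_2 53) where log_2 53 ≈ 5.728. Since 5 < log_2 53, we have f(n) = O(n^(log_2 53 − ε)) for some ε > 0 — Case 1. Hence T(n) = Θ(n^(log_2 53)).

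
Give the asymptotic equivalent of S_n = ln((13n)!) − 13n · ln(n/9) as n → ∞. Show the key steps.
S_n ~ 13n · (ln 117 − 1) + O(ln n)

Stirling: ln((13n)!) = 13n ln(13n) − 13n + O(ln n).
  S_n = 13n ln(13n) − 13n − 13n ln(n/9) + O(ln n)
      = 13n ln(13n) − 13n ln n + 13n ln 9 − 13n + O(ln n)
      = 13n ln 13 + 13n ln 9 − 13n + O(ln n)
      = 13n (ln 117 − 1) + O(ln n).
Numerically ln(117) − 1 ≈ 3.7622.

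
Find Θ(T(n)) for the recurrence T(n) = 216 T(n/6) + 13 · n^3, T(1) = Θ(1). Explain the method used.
T(n) = Θ(n^3 log n)

log_6 216 = 3, and f(n) = 13 · n^3 = Θ(n^(log_6 216)). This is Case 2 of the master theorem: T(n) = Θ(f(n) · log n) = Θ(n^3 log n).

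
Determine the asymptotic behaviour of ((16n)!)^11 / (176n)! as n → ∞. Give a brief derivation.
((16n)!)^11/(176n)! ~ ((2π·16n)^(10/2) / sqrt(11)) · 11^(−11·16n)  →  0

Write N = 16n. Stirling: N! ~ sqrt(2π N)(N/e)^N and (11N)! ~ sqrt(2π·11N)·(11N/e)^(11N).
  (N!)^11/(11N)! ~ (2π N)^(11/2) (N/e)^(11N) / [sqrt(2π·11N) (11N/e)^(11N)]
     = (2π N)^(11/2) / sqrt(2π·11N) · (N/(11N))^(11N)
     = (2π N)^((11−1)/2) / sqrt(11) · 11^(−11N).
Since 11^11 > 1, the factor 11^(−11N) decays exponentially, so the ratio → 0. Substituting N = 16n gives the stated form.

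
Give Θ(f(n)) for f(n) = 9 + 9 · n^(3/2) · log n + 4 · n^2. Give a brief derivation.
f(n) ∈ Θ(n^2)

Compare the terms by growth order. For large n, n^a · (log n)^b dominates n^a' · (log n)^b' iff a > a', or (a = a' and b > b'). Ranking the 3 terms shows the dominant one is 4 · n^2. Hence f(n) ∈ Θ(n^2).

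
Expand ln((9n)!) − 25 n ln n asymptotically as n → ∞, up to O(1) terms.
ln((9n)!) − 25 n ln n = −16 n ln n + 9(ln 9 − 1) n + (1/2) ln(2π·9n) + O(1/n)

Stirling: ln((9n)!) = 9n ln(9n) − 9n + (1/2) ln(2π·9n) + O(1/n).
Expand 9n ln(9n) = 9n (ln n + ln 9) = 9n ln n + 9n ln 9.
Subtract 25n ln n: leading term is (9 − 25) n ln n = −16 n ln n. The next term is 9n ln 9 − 9n = 9(ln 9 − 1) n. Then the (1/2) ln(2π·9n) correction.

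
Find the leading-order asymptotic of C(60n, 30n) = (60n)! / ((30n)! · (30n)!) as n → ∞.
C(60n, 30n) ~ (4)^(30n) · sqrt(1/(π·30n))

Write N = 30n. Apply Stirling to each factorial:
  (2N)! ~ sqrt(2π·2N) · (2N/e)^(2N),
  N! ~ sqrt(2π N) · (N/e)^N,
  (1N)! ~ sqrt(2π·1N) · (1N/e)^(1N).
The exponential factors combine to (2N)^(2N) / (N^N · (1N)^(1N)) = 2^(2N)/1^(1N) = (2^2/1^1)^N = (4)^N.
The square-root prefactors combine to sqrt(2π·2N) / (sqrt(2π N)·sqrt(2π·1N)) = sqrt(2 / (2π·1·N)) = sqrt(1/(π·30n)).
Substituting N = 30n: C(60n, 30n) ~ (4)^(30n) · sqrt(1/(π·30n)).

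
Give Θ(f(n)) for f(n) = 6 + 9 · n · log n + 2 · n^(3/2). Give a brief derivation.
f(n) ∈ Θ(n^(3/2))

Compare the terms by growth order. For large n, n^a · (log n)^b dominates n^a' · (log n)^b' iff a > a', or (a = a' and b > b'). Ranking the 3 terms shows the dominant one is 2 · n^(3/2). Hence f(n) ∈ Θ(n^(3/2)).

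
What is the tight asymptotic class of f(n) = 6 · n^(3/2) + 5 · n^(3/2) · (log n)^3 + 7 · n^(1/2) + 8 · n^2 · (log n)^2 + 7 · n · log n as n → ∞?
f(n) ∈ Θ(n^2 · (log n)^2)

Compare the terms by growth order. For large n, n^a · (log n)^b dominates n^a' · (log n)^b' iff a > a', or (a = a' and b > b'). Ranking the 5 terms shows the dominant one is 8 · n^2 · (log n)^2. Hence f(n) ∈ Θ(n^2 · (log n)^2).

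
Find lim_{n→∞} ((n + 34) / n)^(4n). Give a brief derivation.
lim = e^136

Rewrite as (1 + 34/n)^(4n). By the standard limit (1 + x/n)^n → e^x, we have (1 + 34/n)^n → e^34, and raising to the 4th power gives e^136.
More precisely, ln[(1 + 34/n)^(4n)] = 4n · ln(1 + 34/n) = 4n · (34/n + O(1/n^2)) = 136 + O(1/n) → 136.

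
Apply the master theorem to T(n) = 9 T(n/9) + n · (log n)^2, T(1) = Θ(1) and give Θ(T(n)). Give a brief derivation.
T(n) = Θ(n · (log n)^3)

Here log_9 9 = 1 and f(n) = n · (log n)^2 = Θ(n^(log_9 9) · (log n)^2). This is the extended Case 2 of the master theorem (f matches the critical exponent up to log factors), giving T(n) = Θ(n^(log_9 9) · (log n)^(2+1)) = Θ(n · (log n)^3).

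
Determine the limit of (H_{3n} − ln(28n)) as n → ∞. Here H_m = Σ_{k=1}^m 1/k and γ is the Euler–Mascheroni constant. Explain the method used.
lim = ln(3/28) + γ

By Euler-Maclaurin, H_m = ln m + γ + O(1/m). So
  H_{3n} − ln(28n) = ln(3n) + γ − ln(28n) + O(1/n)
                       = ln(3/28) + γ + O(1/n).
Hence the limit is ln(3/28) + γ.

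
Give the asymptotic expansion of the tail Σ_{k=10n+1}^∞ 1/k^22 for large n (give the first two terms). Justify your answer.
Σ_{k>10n} 1/k^22 = 1/(21 · (10n)^21) − 1/(2 · (10n)^22) + O(1/(10n)^23)

Compare to the integral: ∫_{10n}^∞ x^(−22) dx = [−x^(−21)/21]_{10n}^∞ = 1/((22−1)·(10n)^21). The Euler-Maclaurin correction adds −f(10n)/2 = −1/(2·(10n)^22). Euler-Maclaurin then gives
  Σ_{k>10n} 1/k^22 = ∫_{10n}^∞ dx/x^22 − 1/(2·(10n)^22) + O(1/(10n)^23).
(Equivalently this is ζ(22) − Σ_{k≤10n} 1/k^22.)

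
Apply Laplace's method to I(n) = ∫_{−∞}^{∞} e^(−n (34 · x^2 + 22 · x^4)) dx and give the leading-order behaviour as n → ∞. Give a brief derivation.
I(n) ~ sqrt(π/(34n))

φ(x) = 34 · x^2 + 22 · x^4 has its unique global minimum at x* = 0 (since φ'(x) = 68x + 88x^3 = 0 only at x = 0 for real x with both coefficients positive, and φ → ∞ as |x| → ∞). At x* = 0, φ(0) = 0 and φ''(0) = 68. Laplace's method then gives
  I(n) ~ sqrt(2π / (n · φ''(0))) · e^(−n φ(0)) = sqrt(2π / (68n)) = sqrt(π/(34n)).
The 22 · x^4 term contributes only at subleading order (an O(1/n) relative correction).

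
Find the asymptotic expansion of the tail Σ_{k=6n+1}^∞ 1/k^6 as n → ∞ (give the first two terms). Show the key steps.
Σ_{k>6n} 1/k^6 = 1/(5 · (6n)^5) − 1/(2 · (6n)^6) + O(1/(6n)^7)

Compare to the integral: ∫_{6n}^∞ x^(−6) dx = [−x^(−5)/5]_{6n}^∞ = 1/((6−1)·(6n)^5). The Euler-Maclaurin correction adds −f(6n)/2 = −1/(2·(6n)^6). Euler-Maclaurin then gives
  Σ_{k>6n} 1/k^6 = ∫_{6n}^∞ dx/x^6 − 1/(2·(6n)^6) + O(1/(6n)^7).
(Equivalently this is ζ(6) − Σ_{k≤6n} 1/k^6.)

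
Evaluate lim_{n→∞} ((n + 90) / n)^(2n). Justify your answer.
lim = e^180

Rewrite as (1 + 90/n)^(2n). By the standard limit (1 + x/n)^n → e^x, we have (1 + 90/n)^n → e^90, and raising to the 2nd power gives e^180.
More precisely, ln[(1 + 90/n)^(2n)] = 2n · ln(1 + 90/n) = 2n · (90/n + O(1/n^2)) = 180 + O(1/n) → 180.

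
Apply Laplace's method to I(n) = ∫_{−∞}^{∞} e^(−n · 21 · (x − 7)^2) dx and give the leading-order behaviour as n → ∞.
I(n) = sqrt(π/(21n))

Here φ(x) = 21 · (x − 7)^2 has its unique minimum at x* = 7 with φ(x*) = 0 and φ''(x*) = 42. Laplace's method gives
  I(n) ~ e^(−n φ(x*)) · sqrt(2π / (n · φ''(x*))) = sqrt(2π / (42n)) = sqrt(π/(21n)).
This is exact: substituting u = (x − 7)·sqrt(21n) gives I(n) = (1/sqrt(21n)) ∫_{−∞}^{∞} e^(−u^2) du = sqrt(π/(21n)).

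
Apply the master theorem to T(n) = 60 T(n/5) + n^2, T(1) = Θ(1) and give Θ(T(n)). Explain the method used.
T(n) = Θ(n^(log_5 60))

Master theorem: compare f(n) = n^2 to n^(log_5 60) where log_5 60 ≈ 2.544. Since 2 < log_5 60, we have f(n) = O(n^(log_5 60 − ε)) for some ε > 0 — Case 1. Hence T(n) = Θ(n^(log_5 60)).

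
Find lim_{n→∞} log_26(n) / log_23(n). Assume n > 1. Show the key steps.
lim = ln(23) / ln(26) = log_26(23)

Change of base: log_26(n) = ln n / ln 26 and log_23(n) = ln n / ln 23. The ratio is (ln n / ln 26) · (ln 23 / ln n) = ln 23 / ln 26, a constant independent of n. So the limit is ln 23 / ln 26 = log_26(23).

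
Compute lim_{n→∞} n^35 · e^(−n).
lim = 0

Exponentials with base > 1 dominate every fixed polynomial: for any fixed c, n^c / e^n → 0 as n → ∞ (e.g. by the ratio test, or since e^n grows faster than any power of n). Hence n^35 · e^(−n) = n^35 / e^n → 0.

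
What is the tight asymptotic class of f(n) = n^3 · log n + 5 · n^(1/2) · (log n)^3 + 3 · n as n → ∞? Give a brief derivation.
f(n) ∈ Θ(n^3 · log n)

Compare the terms by growth order. For large n, n^a · (log n)^b dominates n^a' · (log n)^b' iff a > a', or (a = a' and b > b'). Ranking the 3 terms shows the dominant one is n^3 · log n. Hence f(n) ∈ Θ(n^3 · log n).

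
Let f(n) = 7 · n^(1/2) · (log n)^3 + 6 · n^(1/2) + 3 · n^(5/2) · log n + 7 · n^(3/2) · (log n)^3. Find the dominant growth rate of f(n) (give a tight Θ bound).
f(n) ∈ Θ(n^(5/2) · log n)

Compare the terms by growth order. For large n, n^a · (log n)^b dominates n^a' · (log n)^b' iff a > a', or (a = a' and b > b'). Ranking the 4 terms shows the dominant one is 3 · n^(5/2) · log n. Hence f(n) ∈ Θ(n^(5/2) · log n).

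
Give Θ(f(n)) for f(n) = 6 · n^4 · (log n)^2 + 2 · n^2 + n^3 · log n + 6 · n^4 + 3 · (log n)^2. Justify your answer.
f(n) ∈ Θ(n^4 · (log n)^2)

Compare the terms by growth order. For large n, n^a · (log n)^b dominates n^a' · (log n)^b' iff a > a', or (a = a' and b > b'). Ranking the 5 terms shows the dominant one is 6 · n^4 · (log n)^2. Hence f(n) ∈ Θ(n^4 · (log n)^2).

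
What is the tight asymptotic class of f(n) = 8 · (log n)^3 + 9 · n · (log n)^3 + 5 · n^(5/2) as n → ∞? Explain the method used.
f(n) ∈ Θ(n^(5/2))

Compare the terms by growth order. For large n, n^a · (log n)^b dominates n^a' · (log n)^b' iff a > a', or (a = a' and b > b'). Ranking the 3 terms shows the dominant one is 5 · n^(5/2). Hence f(n) ∈ Θ(n^(5/2)).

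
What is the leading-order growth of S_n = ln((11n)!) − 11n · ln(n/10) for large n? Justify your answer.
S_n ~ 11n · (ln 110 − 1) + O(ln n)

Stirling: ln((11n)!) = 11n ln(11n) − 11n + O(ln n).
  S_n = 11n ln(11n) − 11n − 11n ln(n/10) + O(ln n)
      = 11n ln(11n) − 11n ln n + 11n ln 10 − 11n + O(ln n)
      = 11n ln 11 + 11n ln 10 − 11n + O(ln n)
      = 11n (ln 110 − 1) + O(ln n).
Numerically ln(110) − 1 ≈ 3.7005.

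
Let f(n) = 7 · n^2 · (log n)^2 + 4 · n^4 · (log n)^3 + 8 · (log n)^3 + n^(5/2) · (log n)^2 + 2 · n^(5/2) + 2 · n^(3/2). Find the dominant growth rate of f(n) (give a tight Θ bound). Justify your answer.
f(n) ∈ Θ(n^4 · (log n)^3)

Compare the terms by growth order. For large n, n^a · (log n)^b dominates n^a' · (log n)^b' iff a > a', or (a = a' and b > b'). Ranking the 6 terms shows the dominant one is 4 · n^4 · (log n)^3. Hence f(n) ∈ Θ(n^4 · (log n)^3).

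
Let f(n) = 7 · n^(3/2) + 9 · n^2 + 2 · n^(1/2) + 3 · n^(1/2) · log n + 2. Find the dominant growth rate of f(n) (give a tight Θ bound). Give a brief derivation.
f(n) ∈ Θ(n^2)

Compare the terms by growth order. For large n, n^a · (log n)^b dominates n^a' · (log n)^b' iff a > a', or (a = a' and b > b'). Ranking the 5 terms shows the dominant one is 9 · n^2. Hence f(n) ∈ Θ(n^2).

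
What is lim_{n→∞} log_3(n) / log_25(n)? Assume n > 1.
lim = ln(25) / ln(3) = log_3(25)

Change of base: log_3(n) = ln n / ln 3 and log_25(n) = ln n / ln 25. The ratio is (ln n / ln 3) · (ln 25 / ln n) = ln 25 / ln 3, a constant independent of n. So the limit is ln 25 / ln 3 = log_3(25).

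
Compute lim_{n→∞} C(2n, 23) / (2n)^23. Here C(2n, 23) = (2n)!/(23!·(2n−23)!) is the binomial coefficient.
lim = 1/23! = 1/25852016738884976640000

With N = 2n → ∞: C(N, 23) / N^23 = [N(N−1)…(N−22)] / (23! · N^23) = (1/23!) · 1 · (1 − 1/(2n)) · … · (1 − 22/(2n)). Each factor → 1 as N → ∞, so the limit is 1/23! = 1/25852016738884976640000.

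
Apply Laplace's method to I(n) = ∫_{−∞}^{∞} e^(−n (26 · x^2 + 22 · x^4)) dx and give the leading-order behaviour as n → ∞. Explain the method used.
I(n) ~ sqrt(π/(26n))

φ(x) = 26 · x^2 + 22 · x^4 has its unique global minimum at x* = 0 (since φ'(x) = 52x + 88x^3 = 0 only at x = 0 for real x with both coefficients positive, and φ → ∞ as |x| → ∞). At x* = 0, φ(0) = 0 and φ''(0) = 52. Laplace's method then gives
  I(n) ~ sqrt(2π / (n · φ''(0))) · e^(−n φ(0)) = sqrt(2π / (52n)) = sqrt(π/(26n)).
The 22 · x^4 term contributes only at subleading order (an O(1/n) relative correction).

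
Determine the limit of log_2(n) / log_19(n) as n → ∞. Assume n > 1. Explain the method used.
lim = ln(19) / ln(2) = log_2(19)

Change of base: log_2(n) = ln n / ln 2 and log_19(n) = ln n / ln 19. The ratio is (ln n / ln 2) · (ln 19 / ln n) = ln 19 / ln 2, a constant independent of n. So the limit is ln 19 / ln 2 = log_2(19).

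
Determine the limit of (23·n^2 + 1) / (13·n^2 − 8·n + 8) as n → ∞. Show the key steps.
lim = 23/13

For large n the leading n^2 terms dominate both numerator and denominator. Dividing top and bottom by n^2, every other term tends to 0, leaving 23/13.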